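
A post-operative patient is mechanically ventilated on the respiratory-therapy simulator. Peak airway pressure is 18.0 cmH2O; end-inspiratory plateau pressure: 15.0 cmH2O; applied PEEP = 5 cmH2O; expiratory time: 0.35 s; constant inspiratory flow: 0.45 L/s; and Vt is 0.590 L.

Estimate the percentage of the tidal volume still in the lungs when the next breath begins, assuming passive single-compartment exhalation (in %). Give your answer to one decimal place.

R = (PIP − Pplat)/V̇ = (18.0 − 15.0) / 0.45 = 3.0/0.45 = 6.667 cmH2O·s/L.
C = Vt/(Pplat − PEEP) = 590.0 / (15.0 − 5) = 590.0/10.0 = 59.0 mL/cmH2O.
τ = R × C = 6.667 × 0.059 L/cmH2O = 0.3934 s.
Fraction remaining at end-expiration = e^(−Te/τ) = e^(−0.35/0.3934) = 0.4108 → 41.08%.

41.1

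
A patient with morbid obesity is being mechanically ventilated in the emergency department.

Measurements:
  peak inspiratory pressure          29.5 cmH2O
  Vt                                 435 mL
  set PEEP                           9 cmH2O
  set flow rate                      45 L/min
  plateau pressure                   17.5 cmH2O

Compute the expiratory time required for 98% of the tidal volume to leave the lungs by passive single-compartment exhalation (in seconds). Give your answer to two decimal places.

Flow: 45 L/min ÷ 60 = 0.75 L/s.
R = (PIP − Pplat)/V̇ = (29.5 − 17.5) / 0.75 = 12.0/0.75 = 16.0 cmH2O·s/L.
C = Vt/(Pplat − PEEP) = 435.0 / (17.5 − 9) = 435.0/8.5 = 51.176 mL/cmH2O.
τ = R × C = 16.0 × 0.05118 L/cmH2O = 0.8189 s.
t = −τ·ln(1 − 0.98) = −0.8189·ln(0.02) = 3.204 s.

3.20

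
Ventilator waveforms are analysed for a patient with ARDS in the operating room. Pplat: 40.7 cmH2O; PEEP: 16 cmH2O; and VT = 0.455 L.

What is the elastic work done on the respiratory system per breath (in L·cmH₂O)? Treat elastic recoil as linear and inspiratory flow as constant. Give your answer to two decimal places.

5.62

Elastic work ≈ ½ × (Pplat − PEEP) × Vt = 0.5 × (40.7 − 16) × 0.455 L = 0.5 × 24.7 × 0.455 = 5.619 L·cmH2O.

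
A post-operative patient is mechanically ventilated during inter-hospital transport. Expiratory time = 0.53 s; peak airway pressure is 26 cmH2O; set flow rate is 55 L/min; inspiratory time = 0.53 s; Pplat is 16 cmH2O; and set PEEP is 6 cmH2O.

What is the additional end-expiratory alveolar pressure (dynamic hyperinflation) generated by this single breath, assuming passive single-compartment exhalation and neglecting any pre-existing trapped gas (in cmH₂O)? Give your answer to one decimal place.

Flow: 55 L/min ÷ 60 = 0.9167 L/s.
Vt = flow × Ti = 0.9167 L/s × 0.53 s × 1000 mL/L = 485.85 mL.
R = (PIP − Pplat)/V̇ = (26 − 16) / 0.9167 = 10.0/0.9167 = 10.909 cmH2O·s/L.
C = Vt/(Pplat − PEEP) = 485.85 / (16 − 6) = 485.85/10.0 = 48.585 mL/cmH2O.
τ = R × C = 10.909 × 0.04859 L/cmH2O = 0.5301 s.
Fraction remaining = e^(−Te/τ) = e^(−0.53/0.5301) = 0.3679; trapped volume = 485.85 × 0.3679 = 178.74 mL.
Additional alveolar pressure from trapping ≈ V_trapped / C = 178.74 / 48.585 = 3.679 cmH2O.

3.7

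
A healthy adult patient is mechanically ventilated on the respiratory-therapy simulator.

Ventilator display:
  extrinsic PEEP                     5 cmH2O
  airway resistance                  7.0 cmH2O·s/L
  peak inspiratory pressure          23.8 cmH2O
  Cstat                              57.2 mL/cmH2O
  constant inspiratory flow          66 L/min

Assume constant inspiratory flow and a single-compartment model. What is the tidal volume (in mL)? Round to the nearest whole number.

Flow: 66 L/min ÷ 60 = 1.1 L/s.
Equation of motion (constant flow): PIP = Vt/C + R·V̇ + PEEP.
Vt/C = PIP − R·V̇ − PEEP = 23.8 − 7.7 − 5 = 11.1 cmH2O.
Vt = C × 11.1 = 57.2 × 11.1 = 634.92 mL.

635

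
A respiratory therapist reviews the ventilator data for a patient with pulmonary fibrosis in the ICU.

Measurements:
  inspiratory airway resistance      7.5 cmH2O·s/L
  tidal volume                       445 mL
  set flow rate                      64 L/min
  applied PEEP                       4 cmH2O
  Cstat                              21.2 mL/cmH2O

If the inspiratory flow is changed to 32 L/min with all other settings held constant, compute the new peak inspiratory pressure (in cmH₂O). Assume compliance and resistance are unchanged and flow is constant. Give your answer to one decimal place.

29.0

Flow: 64 L/min ÷ 60 = 1.0667 L/s.
New flow: 32 L/min ÷ 60 = 0.5333 L/s.
PIP = Vt/C + R·V̇ + PEEP (constant-flow equation of motion).
Only the resistive term changes: ΔPIP = R × ΔV̇ = 7.5 × (0.5333 − 1.0667) = 7.5 × -0.5334 = -4.001 cmH2O.
Original PIP = 445/21.2 + 7.5×1.0667 + 4 = 32.991 cmH2O; new PIP = 32.991 + (-4.001) = 28.99 cmH2O.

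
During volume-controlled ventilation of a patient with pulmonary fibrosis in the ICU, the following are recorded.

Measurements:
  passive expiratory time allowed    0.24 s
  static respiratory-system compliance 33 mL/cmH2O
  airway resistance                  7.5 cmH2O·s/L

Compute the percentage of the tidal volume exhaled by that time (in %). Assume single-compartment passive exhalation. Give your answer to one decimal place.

62.1

τ = R × C = 7.5 × 33 mL/cmH2O = 7.5 × 0.033 L/cmH2O = 0.2475 s.
Passive exhalation: V(t)/V₀ = e^(−t/τ) = e^(−0.24/0.2475) = 0.3792.
Fraction exhaled = 1 − 0.3792 = 0.6208 → 62.08%.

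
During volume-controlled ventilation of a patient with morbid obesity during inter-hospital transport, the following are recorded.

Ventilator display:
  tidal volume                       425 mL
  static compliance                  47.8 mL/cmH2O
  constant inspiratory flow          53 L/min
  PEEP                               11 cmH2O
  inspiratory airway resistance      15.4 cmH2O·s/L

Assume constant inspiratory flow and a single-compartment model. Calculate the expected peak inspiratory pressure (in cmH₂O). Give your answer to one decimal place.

Flow: 53 L/min ÷ 60 = 0.8833 L/s.
Equation of motion (constant flow): PIP = Vt/C + R·V̇ + PEEP.
PIP = 425/47.8 + 15.4×0.8833 + 11 = 8.891 + 13.603 + 11 = 33.494 cmH2O.

33.5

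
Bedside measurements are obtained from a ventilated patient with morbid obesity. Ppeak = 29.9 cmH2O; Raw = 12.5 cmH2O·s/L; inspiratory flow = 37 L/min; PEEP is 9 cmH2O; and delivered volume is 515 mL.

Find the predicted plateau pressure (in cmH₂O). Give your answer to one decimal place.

22.2

Flow: 37 L/min ÷ 60 = 0.6167 L/s.
Pplat = PIP − Raw × flow = 29.9 − 12.5 × 0.6167 = 29.9 − 7.709 = 22.191 cmH2O.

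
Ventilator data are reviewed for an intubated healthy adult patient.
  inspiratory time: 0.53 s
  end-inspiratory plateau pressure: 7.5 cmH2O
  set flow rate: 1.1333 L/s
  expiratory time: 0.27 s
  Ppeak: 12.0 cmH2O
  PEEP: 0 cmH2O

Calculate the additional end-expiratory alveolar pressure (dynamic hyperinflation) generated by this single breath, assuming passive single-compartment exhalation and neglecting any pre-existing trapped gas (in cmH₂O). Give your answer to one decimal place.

3.2

Vt = flow × Ti = 1.1333 L/s × 0.53 s × 1000 mL/L = 600.65 mL.
R = (PIP − Pplat)/V̇ = (12.0 − 7.5) / 1.1333 = 4.5/1.1333 = 3.971 cmH2O·s/L.
C = Vt/(Pplat − PEEP) = 600.65 / (7.5 − 0) = 600.65/7.5 = 80.087 mL/cmH2O.
τ = R × C = 3.971 × 0.08009 L/cmH2O = 0.318 s.
Fraction remaining = e^(−Te/τ) = e^(−0.27/0.318) = 0.4278; trapped volume = 600.65 × 0.4278 = 256.96 mL.
Additional alveolar pressure from trapping ≈ V_trapped / C = 256.96 / 80.087 = 3.209 cmH2O.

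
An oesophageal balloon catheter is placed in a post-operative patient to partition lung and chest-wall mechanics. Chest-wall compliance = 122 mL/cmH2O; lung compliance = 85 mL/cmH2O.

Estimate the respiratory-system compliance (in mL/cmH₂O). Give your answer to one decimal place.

50.1

Lung and chest wall are elastances in series: 1/Crs = 1/CL + 1/Ccw.
1/Crs = 1/85 + 1/122 = 0.01996.
Crs = 50.1 mL/cmH2O.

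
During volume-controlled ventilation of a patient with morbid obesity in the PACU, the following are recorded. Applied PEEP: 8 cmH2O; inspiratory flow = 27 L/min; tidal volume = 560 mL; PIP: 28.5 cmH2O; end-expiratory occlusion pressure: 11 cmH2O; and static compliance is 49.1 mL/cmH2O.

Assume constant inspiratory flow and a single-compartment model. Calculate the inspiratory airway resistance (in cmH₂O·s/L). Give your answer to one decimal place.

Flow: 27 L/min ÷ 60 = 0.45 L/s.
Total PEEP = 11 cmH2O (set 8 + intrinsic 3); this is the baseline alveolar pressure.
Equation of motion (constant flow): PIP = Vt/C + R·V̇ + PEEP.
R·V̇ = PIP − Vt/C − PEEP = 28.5 − 560/49.1 − 11 = 28.5 − 11.405 − 11 = 6.095 cmH2O.
R = 6.095 / 0.45 = 13.544 cmH2O·s/L.

13.5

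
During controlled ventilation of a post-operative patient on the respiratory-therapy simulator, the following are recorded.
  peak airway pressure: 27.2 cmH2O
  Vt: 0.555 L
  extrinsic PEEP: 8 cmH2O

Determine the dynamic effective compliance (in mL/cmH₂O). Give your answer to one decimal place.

28.9

Dynamic compliance = Vt / (PIP − PEEP) = 555 / (27.2 − 8) = 555 / 19.2 = 28.906 mL/cmH2O.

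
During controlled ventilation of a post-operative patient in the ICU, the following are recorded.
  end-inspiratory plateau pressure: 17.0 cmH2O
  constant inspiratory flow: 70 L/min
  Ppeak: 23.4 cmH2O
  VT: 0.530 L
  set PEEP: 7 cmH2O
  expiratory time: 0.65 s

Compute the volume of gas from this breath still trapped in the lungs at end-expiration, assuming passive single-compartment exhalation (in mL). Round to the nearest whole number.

Flow: 70 L/min ÷ 60 = 1.1667 L/s.
R = (PIP − Pplat)/V̇ = (23.4 − 17.0) / 1.1667 = 6.4/1.1667 = 5.486 cmH2O·s/L.
C = Vt/(Pplat − PEEP) = 530.0 / (17.0 − 7) = 530.0/10.0 = 53.0 mL/cmH2O.
τ = R × C = 5.486 × 0.053 L/cmH2O = 0.2908 s.
Fraction remaining = e^(−Te/τ) = e^(−0.65/0.2908) = 0.107.
Trapped volume = 530.0 × 0.107 = 56.71 mL.

57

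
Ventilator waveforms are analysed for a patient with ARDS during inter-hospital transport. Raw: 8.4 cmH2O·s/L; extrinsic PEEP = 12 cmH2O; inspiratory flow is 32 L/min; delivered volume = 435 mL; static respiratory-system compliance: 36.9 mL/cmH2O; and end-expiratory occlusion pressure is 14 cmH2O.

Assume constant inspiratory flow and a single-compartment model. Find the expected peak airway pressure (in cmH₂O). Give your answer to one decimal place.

Flow: 32 L/min ÷ 60 = 0.5333 L/s.
Total PEEP = 14 cmH2O (set 12 + intrinsic 2); this is the baseline alveolar pressure.
Equation of motion (constant flow): PIP = Vt/C + R·V̇ + PEEP.
PIP = 435/36.9 + 8.4×0.5333 + 14 = 11.789 + 4.48 + 14 = 30.269 cmH2O.

30.3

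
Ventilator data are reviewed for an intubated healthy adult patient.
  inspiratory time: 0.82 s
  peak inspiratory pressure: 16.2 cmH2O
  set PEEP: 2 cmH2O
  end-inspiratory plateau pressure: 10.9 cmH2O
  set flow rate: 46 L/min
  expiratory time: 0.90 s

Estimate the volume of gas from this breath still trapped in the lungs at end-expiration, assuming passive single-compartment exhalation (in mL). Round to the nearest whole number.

Flow: 46 L/min ÷ 60 = 0.7667 L/s.
Vt = flow × Ti = 0.7667 L/s × 0.82 s × 1000 mL/L = 628.69 mL.
R = (PIP − Pplat)/V̇ = (16.2 − 10.9) / 0.7667 = 5.3/0.7667 = 6.913 cmH2O·s/L.
C = Vt/(Pplat − PEEP) = 628.69 / (10.9 − 2) = 628.69/8.9 = 70.639 mL/cmH2O.
τ = R × C = 6.913 × 0.07064 L/cmH2O = 0.4883 s.
Fraction remaining = e^(−Te/τ) = e^(−0.90/0.4883) = 0.1583.
Trapped volume = 628.69 × 0.1583 = 99.522 mL.

100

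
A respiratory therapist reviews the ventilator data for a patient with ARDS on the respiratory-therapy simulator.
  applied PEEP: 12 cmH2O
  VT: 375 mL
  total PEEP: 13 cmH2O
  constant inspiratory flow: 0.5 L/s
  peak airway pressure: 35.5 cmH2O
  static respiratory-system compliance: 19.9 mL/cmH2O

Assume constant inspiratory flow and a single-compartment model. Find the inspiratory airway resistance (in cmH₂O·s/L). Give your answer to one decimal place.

Total PEEP = 13 cmH2O (set 12 + intrinsic 1); this is the baseline alveolar pressure.
Equation of motion (constant flow): PIP = Vt/C + R·V̇ + PEEP.
R·V̇ = PIP − Vt/C − PEEP = 35.5 − 375/19.9 − 13 = 35.5 − 18.844 − 13 = 3.656 cmH2O.
R = 3.656 / 0.5 = 7.312 cmH2O·s/L.

7.3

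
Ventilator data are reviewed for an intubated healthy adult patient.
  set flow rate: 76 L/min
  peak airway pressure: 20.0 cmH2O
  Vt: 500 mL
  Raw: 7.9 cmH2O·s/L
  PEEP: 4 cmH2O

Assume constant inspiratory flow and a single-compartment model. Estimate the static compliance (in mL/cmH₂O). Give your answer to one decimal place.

Flow: 76 L/min ÷ 60 = 1.2667 L/s.
Equation of motion (constant flow): PIP = Vt/C + R·V̇ + PEEP.
Vt/C = PIP − R·V̇ − PEEP = 20.0 − 7.9×1.2667 − 4 = 20.0 − 10.007 − 4 = 5.993 cmH2O.
C = Vt / 5.993 = 500 / 5.993 = 83.431 mL/cmH2O.

83.4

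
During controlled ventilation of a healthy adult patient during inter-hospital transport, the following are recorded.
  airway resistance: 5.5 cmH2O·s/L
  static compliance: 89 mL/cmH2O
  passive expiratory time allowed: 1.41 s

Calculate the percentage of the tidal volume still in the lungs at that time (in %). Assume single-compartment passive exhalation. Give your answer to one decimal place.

τ = R × C = 5.5 × 89 mL/cmH2O = 5.5 × 0.089 L/cmH2O = 0.4895 s.
Passive exhalation: V(t)/V₀ = e^(−t/τ) = e^(−1.41/0.4895) = 0.05611.
Fraction remaining = 0.05611 → 5.611%.

5.6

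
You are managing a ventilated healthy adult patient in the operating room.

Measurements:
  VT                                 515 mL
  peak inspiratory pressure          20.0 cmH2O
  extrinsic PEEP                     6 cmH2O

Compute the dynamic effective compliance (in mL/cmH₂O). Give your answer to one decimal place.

Dynamic compliance = Vt / (PIP − PEEP) = 515 / (20.0 − 6) = 515 / 14.0 = 36.786 mL/cmH2O.

36.8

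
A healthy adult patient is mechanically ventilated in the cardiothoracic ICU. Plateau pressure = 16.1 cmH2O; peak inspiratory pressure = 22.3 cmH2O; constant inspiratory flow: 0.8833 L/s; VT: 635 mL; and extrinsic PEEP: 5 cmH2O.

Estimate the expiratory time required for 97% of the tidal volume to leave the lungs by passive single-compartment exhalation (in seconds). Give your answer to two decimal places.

1.41

R = (PIP − Pplat)/V̇ = (22.3 − 16.1) / 0.8833 = 6.2/0.8833 = 7.019 cmH2O·s/L.
C = Vt/(Pplat − PEEP) = 635.0 / (16.1 − 5) = 635.0/11.1 = 57.207 mL/cmH2O.
τ = R × C = 7.019 × 0.05721 L/cmH2O = 0.4016 s.
t = −τ·ln(1 − 0.97) = −0.4016·ln(0.03) = 1.408 s.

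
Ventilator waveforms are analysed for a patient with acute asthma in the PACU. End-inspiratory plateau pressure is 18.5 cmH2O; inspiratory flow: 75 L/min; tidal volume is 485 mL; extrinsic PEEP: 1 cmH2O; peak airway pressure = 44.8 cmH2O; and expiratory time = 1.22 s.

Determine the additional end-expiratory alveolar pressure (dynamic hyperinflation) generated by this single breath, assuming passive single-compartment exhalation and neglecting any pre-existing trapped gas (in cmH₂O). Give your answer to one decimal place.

Flow: 75 L/min ÷ 60 = 1.25 L/s.
R = (PIP − Pplat)/V̇ = (44.8 − 18.5) / 1.25 = 26.3/1.25 = 21.04 cmH2O·s/L.
C = Vt/(Pplat − PEEP) = 485.0 / (18.5 − 1) = 485.0/17.5 = 27.714 mL/cmH2O.
τ = R × C = 21.04 × 0.02771 L/cmH2O = 0.583 s.
Fraction remaining = e^(−Te/τ) = e^(−1.22/0.583) = 0.1234; trapped volume = 485.0 × 0.1234 = 59.849 mL.
Additional alveolar pressure from trapping ≈ V_trapped / C = 59.849 / 27.714 = 2.16 cmH2O.

2.2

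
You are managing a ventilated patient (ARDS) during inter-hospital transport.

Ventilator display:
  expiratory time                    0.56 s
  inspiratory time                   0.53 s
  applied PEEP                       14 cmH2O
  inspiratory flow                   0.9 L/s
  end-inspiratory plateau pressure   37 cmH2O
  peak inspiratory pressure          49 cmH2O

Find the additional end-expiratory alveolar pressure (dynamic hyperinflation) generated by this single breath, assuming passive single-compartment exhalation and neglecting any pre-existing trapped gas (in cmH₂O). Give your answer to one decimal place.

3.0

Vt = flow × Ti = 0.9 L/s × 0.53 s × 1000 mL/L = 477.0 mL.
R = (PIP − Pplat)/V̇ = (49 − 37) / 0.9 = 12.0/0.9 = 13.333 cmH2O·s/L.
C = Vt/(Pplat − PEEP) = 477.0 / (37 − 14) = 477.0/23.0 = 20.739 mL/cmH2O.
τ = R × C = 13.333 × 0.02074 L/cmH2O = 0.2765 s.
Fraction remaining = e^(−Te/τ) = e^(−0.56/0.2765) = 0.132; trapped volume = 477.0 × 0.132 = 62.964 mL.
Additional alveolar pressure from trapping ≈ V_trapped / C = 62.964 / 20.739 = 3.036 cmH2O.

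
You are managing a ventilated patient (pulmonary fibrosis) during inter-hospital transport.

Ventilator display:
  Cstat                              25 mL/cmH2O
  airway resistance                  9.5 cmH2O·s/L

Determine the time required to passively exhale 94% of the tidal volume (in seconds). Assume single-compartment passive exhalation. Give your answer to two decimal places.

τ = R × C = 9.5 × 25 mL/cmH2O = 9.5 × 0.025 L/cmH2O = 0.2375 s.
Exhaled fraction f = 1 − e^(−t/τ) → t = −τ·ln(1 − f) = −0.2375·ln(0.06) = 0.6682 s.

0.67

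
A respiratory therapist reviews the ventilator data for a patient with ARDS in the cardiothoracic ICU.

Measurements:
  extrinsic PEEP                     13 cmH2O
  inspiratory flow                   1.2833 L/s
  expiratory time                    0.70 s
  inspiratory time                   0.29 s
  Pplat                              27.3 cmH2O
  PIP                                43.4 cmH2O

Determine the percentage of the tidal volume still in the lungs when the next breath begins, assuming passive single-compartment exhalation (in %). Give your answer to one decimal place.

Vt = flow × Ti = 1.2833 L/s × 0.29 s × 1000 mL/L = 372.16 mL.
R = (PIP − Pplat)/V̇ = (43.4 − 27.3) / 1.2833 = 16.1/1.2833 = 12.546 cmH2O·s/L.
C = Vt/(Pplat − PEEP) = 372.16 / (27.3 − 13) = 372.16/14.3 = 26.025 mL/cmH2O.
τ = R × C = 12.546 × 0.02603 L/cmH2O = 0.3266 s.
Fraction remaining at end-expiration = e^(−Te/τ) = e^(−0.70/0.3266) = 0.1173 → 11.73%.

11.7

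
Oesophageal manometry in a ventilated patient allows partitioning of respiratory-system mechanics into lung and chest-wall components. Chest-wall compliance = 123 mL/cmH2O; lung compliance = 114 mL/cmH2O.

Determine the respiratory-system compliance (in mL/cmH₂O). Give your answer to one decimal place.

Lung and chest wall are elastances in series: 1/Crs = 1/CL + 1/Ccw.
1/Crs = 1/114 + 1/123 = 0.0169.
Crs = 59.172 mL/cmH2O.

59.2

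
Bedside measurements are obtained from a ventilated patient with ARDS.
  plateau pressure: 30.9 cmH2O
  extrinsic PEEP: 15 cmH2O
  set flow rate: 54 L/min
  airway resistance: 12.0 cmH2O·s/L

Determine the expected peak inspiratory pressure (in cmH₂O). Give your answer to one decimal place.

Flow: 54 L/min ÷ 60 = 0.9 L/s.
PIP = Pplat + Raw × flow = 30.9 + 12.0 × 0.9 = 30.9 + 10.8 = 41.7 cmH2O.

41.7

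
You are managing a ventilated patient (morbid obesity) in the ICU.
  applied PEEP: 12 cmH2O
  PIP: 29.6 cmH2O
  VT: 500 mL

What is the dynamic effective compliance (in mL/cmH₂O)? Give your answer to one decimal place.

28.4

Dynamic compliance = Vt / (PIP − PEEP) = 500 / (29.6 − 12) = 500 / 17.6 = 28.409 mL/cmH2O.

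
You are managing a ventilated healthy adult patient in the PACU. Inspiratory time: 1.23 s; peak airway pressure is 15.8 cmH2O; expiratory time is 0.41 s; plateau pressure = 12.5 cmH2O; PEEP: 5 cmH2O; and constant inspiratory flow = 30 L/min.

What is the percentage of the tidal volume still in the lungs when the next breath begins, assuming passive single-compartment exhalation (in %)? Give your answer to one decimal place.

Flow: 30 L/min ÷ 60 = 0.5 L/s.
Vt = flow × Ti = 0.5 L/s × 1.23 s × 1000 mL/L = 615.0 mL.
R = (PIP − Pplat)/V̇ = (15.8 − 12.5) / 0.5 = 3.3/0.5 = 6.6 cmH2O·s/L.
C = Vt/(Pplat − PEEP) = 615.0 / (12.5 − 5) = 615.0/7.5 = 82.0 mL/cmH2O.
τ = R × C = 6.6 × 0.082 L/cmH2O = 0.5412 s.
Fraction remaining at end-expiration = e^(−Te/τ) = e^(−0.41/0.5412) = 0.4688 → 46.88%.

46.9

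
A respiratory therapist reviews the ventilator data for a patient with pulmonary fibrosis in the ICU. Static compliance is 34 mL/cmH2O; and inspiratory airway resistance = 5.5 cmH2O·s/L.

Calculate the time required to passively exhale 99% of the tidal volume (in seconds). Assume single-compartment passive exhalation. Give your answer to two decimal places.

τ = R × C = 5.5 × 34 mL/cmH2O = 5.5 × 0.034 L/cmH2O = 0.187 s.
Exhaled fraction f = 1 − e^(−t/τ) → t = −τ·ln(1 − f) = −0.187·ln(0.01) = 0.8612 s.

0.86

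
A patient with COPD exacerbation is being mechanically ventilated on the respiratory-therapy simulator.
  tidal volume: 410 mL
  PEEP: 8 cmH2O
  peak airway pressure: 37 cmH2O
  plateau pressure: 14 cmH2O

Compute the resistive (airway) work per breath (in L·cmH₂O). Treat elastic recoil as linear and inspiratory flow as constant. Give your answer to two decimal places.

With constant inspiratory flow the resistive pressure is constant at PIP − Pplat = 37 − 14 = 23.0 cmH2O, so resistive work = 23.0 × 0.410 = 9.43 L·cmH2O.

9.43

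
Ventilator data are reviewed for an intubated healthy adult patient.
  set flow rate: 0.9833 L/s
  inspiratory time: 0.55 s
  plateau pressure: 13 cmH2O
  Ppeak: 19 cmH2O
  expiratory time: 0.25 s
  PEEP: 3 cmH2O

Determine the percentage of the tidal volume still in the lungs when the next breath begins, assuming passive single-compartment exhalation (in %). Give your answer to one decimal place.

Vt = flow × Ti = 0.9833 L/s × 0.55 s × 1000 mL/L = 540.82 mL.
R = (PIP − Pplat)/V̇ = (19 − 13) / 0.9833 = 6.0/0.9833 = 6.102 cmH2O·s/L.
C = Vt/(Pplat − PEEP) = 540.82 / (13 − 3) = 540.82/10.0 = 54.082 mL/cmH2O.
τ = R × C = 6.102 × 0.05408 L/cmH2O = 0.33 s.
Fraction remaining at end-expiration = e^(−Te/τ) = e^(−0.25/0.33) = 0.4688 → 46.88%.

46.9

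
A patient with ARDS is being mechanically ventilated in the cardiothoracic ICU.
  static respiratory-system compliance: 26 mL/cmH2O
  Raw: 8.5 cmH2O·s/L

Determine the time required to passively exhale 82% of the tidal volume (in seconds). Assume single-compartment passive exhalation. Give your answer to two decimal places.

0.38

τ = R × C = 8.5 × 26 mL/cmH2O = 8.5 × 0.026 L/cmH2O = 0.221 s.
Exhaled fraction f = 1 − e^(−t/τ) → t = −τ·ln(1 − f) = −0.221·ln(0.18) = 0.379 s.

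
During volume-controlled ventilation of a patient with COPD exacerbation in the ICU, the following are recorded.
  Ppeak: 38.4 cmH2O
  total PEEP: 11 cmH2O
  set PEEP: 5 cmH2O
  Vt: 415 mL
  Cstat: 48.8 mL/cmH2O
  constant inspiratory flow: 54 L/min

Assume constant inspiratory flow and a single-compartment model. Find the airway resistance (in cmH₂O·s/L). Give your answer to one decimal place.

Flow: 54 L/min ÷ 60 = 0.9 L/s.
Total PEEP = 11 cmH2O (set 5 + intrinsic 6); this is the baseline alveolar pressure.
Equation of motion (constant flow): PIP = Vt/C + R·V̇ + PEEP.
R·V̇ = PIP − Vt/C − PEEP = 38.4 − 415/48.8 − 11 = 38.4 − 8.504 − 11 = 18.896 cmH2O.
R = 18.896 / 0.9 = 20.996 cmH2O·s/L.

21.0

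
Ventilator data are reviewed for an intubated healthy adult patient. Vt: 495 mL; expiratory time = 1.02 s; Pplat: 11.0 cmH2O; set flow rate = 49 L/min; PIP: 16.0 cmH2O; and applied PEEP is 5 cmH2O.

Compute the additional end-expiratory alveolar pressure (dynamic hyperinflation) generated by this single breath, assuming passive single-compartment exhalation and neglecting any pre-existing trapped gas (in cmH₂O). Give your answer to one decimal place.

0.8

Flow: 49 L/min ÷ 60 = 0.8167 L/s.
R = (PIP − Pplat)/V̇ = (16.0 − 11.0) / 0.8167 = 5.0/0.8167 = 6.122 cmH2O·s/L.
C = Vt/(Pplat − PEEP) = 495.0 / (11.0 − 5) = 495.0/6.0 = 82.5 mL/cmH2O.
τ = R × C = 6.122 × 0.0825 L/cmH2O = 0.5051 s.
Fraction remaining = e^(−Te/τ) = e^(−1.02/0.5051) = 0.1327; trapped volume = 495.0 × 0.1327 = 65.687 mL.
Additional alveolar pressure from trapping ≈ V_trapped / C = 65.687 / 82.5 = 0.7962 cmH2O.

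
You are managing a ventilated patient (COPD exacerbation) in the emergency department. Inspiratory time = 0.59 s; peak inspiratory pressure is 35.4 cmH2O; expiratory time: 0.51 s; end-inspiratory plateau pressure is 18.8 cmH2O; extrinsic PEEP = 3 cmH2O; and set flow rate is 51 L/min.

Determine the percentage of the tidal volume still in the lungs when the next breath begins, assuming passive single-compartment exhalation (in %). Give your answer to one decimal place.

43.9

Flow: 51 L/min ÷ 60 = 0.85 L/s.
Vt = flow × Ti = 0.85 L/s × 0.59 s × 1000 mL/L = 501.5 mL.
R = (PIP − Pplat)/V̇ = (35.4 − 18.8) / 0.85 = 16.6/0.85 = 19.529 cmH2O·s/L.
C = Vt/(Pplat − PEEP) = 501.5 / (18.8 − 3) = 501.5/15.8 = 31.741 mL/cmH2O.
τ = R × C = 19.529 × 0.03174 L/cmH2O = 0.6199 s.
Fraction remaining at end-expiration = e^(−Te/τ) = e^(−0.51/0.6199) = 0.4392 → 43.92%.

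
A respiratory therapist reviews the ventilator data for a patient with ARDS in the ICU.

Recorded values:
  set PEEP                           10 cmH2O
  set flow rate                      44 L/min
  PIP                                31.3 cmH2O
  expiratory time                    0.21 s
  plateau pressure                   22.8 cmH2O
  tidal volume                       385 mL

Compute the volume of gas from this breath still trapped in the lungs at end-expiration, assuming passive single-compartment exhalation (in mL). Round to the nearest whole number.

211

Flow: 44 L/min ÷ 60 = 0.7333 L/s.
R = (PIP − Pplat)/V̇ = (31.3 − 22.8) / 0.7333 = 8.5/0.7333 = 11.591 cmH2O·s/L.
C = Vt/(Pplat − PEEP) = 385.0 / (22.8 − 10) = 385.0/12.8 = 30.078 mL/cmH2O.
τ = R × C = 11.591 × 0.03008 L/cmH2O = 0.3487 s.
Fraction remaining = e^(−Te/τ) = e^(−0.21/0.3487) = 0.5476.
Trapped volume = 385.0 × 0.5476 = 210.83 mL.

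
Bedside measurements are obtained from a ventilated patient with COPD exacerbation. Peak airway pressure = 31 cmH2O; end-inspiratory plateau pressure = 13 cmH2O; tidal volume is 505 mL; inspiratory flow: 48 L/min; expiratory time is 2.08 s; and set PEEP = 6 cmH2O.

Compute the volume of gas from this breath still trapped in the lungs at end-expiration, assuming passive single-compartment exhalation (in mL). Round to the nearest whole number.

Flow: 48 L/min ÷ 60 = 0.8 L/s.
R = (PIP − Pplat)/V̇ = (31 − 13) / 0.8 = 18.0/0.8 = 22.5 cmH2O·s/L.
C = Vt/(Pplat − PEEP) = 505.0 / (13 − 6) = 505.0/7.0 = 72.143 mL/cmH2O.
τ = R × C = 22.5 × 0.07214 L/cmH2O = 1.623 s.
Fraction remaining = e^(−Te/τ) = e^(−2.08/1.623) = 0.2776.
Trapped volume = 505.0 × 0.2776 = 140.19 mL.

140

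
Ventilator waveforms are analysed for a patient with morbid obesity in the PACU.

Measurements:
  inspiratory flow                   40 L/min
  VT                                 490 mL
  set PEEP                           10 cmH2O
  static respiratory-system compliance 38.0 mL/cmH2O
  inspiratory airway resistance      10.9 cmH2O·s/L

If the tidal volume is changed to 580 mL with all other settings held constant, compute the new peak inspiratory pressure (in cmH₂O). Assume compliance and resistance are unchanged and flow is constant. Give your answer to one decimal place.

32.5

Flow: 40 L/min ÷ 60 = 0.6667 L/s.
PIP = Vt/C + R·V̇ + PEEP (constant-flow equation of motion).
Only the elastic term changes: ΔPIP = ΔVt / C = (580 − 490) / 38.0 = 2.368 cmH2O.
Original PIP = 490/38.0 + 10.9×0.6667 + 10 = 30.162 cmH2O; new PIP = 30.162 + (2.368) = 32.53 cmH2O.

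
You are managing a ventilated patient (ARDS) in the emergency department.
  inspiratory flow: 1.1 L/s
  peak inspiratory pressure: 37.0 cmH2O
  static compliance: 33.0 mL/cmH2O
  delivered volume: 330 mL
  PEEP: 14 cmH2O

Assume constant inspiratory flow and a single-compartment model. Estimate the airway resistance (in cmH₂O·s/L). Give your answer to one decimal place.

11.8

Equation of motion (constant flow): PIP = Vt/C + R·V̇ + PEEP.
R·V̇ = PIP − Vt/C − PEEP = 37.0 − 330/33.0 − 14 = 37.0 − 10.0 − 14 = 13.0 cmH2O.
R = 13.0 / 1.1 = 11.818 cmH2O·s/L.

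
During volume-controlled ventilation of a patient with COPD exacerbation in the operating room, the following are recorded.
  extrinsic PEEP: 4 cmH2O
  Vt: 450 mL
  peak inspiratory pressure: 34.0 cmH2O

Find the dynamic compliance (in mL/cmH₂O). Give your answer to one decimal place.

Dynamic compliance = Vt / (PIP − PEEP) = 450 / (34.0 − 4) = 450 / 30.0 = 15.0 mL/cmH2O.

15.0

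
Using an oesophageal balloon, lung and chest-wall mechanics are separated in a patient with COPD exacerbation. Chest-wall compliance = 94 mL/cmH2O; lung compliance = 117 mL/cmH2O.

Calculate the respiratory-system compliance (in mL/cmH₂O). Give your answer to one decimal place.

Lung and chest wall are elastances in series: 1/Crs = 1/CL + 1/Ccw.
1/Crs = 1/117 + 1/94 = 0.01919.
Crs = 52.11 mL/cmH2O.

52.1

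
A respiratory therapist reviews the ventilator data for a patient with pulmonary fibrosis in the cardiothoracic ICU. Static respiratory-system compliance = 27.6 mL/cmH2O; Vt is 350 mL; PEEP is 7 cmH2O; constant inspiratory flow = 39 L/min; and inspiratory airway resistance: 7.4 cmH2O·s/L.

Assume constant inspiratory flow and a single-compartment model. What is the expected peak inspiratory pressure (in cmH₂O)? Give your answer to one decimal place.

24.5

Flow: 39 L/min ÷ 60 = 0.65 L/s.
Equation of motion (constant flow): PIP = Vt/C + R·V̇ + PEEP.
PIP = 350/27.6 + 7.4×0.65 + 7 = 12.681 + 4.81 + 7 = 24.491 cmH2O.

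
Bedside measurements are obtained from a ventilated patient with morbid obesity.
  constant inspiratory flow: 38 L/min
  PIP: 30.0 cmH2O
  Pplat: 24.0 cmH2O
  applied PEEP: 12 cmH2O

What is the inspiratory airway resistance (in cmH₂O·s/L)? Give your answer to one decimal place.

Flow: 38 L/min ÷ 60 = 0.6333 L/s.
Raw = (PIP − Pplat) / flow = (30.0 − 24.0) / 0.6333 = 6.0 / 0.6333 = 9.474 cmH2O·s/L.

9.5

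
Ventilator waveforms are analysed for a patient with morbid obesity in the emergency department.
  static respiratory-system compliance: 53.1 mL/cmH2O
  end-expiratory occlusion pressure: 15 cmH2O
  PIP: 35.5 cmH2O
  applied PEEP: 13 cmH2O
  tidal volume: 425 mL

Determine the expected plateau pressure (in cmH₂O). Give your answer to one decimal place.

23.0

End-expiratory occlusion gives total PEEP = 15 cmH2O (intrinsic PEEP = 15 − 13 = 2). Use total PEEP for the elastic gradient.
Pplat = PEEPtotal + Vt / Cstat = 15 + 425 / 53.1 = 15 + 8.004 = 23.004 cmH2O.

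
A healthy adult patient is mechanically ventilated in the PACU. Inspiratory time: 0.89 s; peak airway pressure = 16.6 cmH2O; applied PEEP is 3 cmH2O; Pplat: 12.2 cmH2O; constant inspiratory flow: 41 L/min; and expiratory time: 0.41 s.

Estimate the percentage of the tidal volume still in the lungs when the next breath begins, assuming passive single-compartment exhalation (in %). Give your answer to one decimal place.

Flow: 41 L/min ÷ 60 = 0.6833 L/s.
Vt = flow × Ti = 0.6833 L/s × 0.89 s × 1000 mL/L = 608.14 mL.
R = (PIP − Pplat)/V̇ = (16.6 − 12.2) / 0.6833 = 4.4/0.6833 = 6.439 cmH2O·s/L.
C = Vt/(Pplat − PEEP) = 608.14 / (12.2 − 3) = 608.14/9.2 = 66.102 mL/cmH2O.
τ = R × C = 6.439 × 0.0661 L/cmH2O = 0.4256 s.
Fraction remaining at end-expiration = e^(−Te/τ) = e^(−0.41/0.4256) = 0.3816 → 38.16%.

38.2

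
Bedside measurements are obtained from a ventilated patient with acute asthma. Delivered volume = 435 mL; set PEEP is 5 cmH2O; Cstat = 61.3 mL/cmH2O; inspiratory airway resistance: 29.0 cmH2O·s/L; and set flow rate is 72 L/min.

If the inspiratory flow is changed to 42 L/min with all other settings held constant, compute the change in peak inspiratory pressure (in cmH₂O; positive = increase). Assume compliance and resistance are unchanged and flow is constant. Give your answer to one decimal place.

Flow: 72 L/min ÷ 60 = 1.2 L/s.
New flow: 42 L/min ÷ 60 = 0.7 L/s.
PIP = Vt/C + R·V̇ + PEEP (constant-flow equation of motion).
Only the resistive term changes: ΔPIP = R × ΔV̇ = 29.0 × (0.7 − 1.2) = 29.0 × -0.5 = -14.5 cmH2O.

-14.5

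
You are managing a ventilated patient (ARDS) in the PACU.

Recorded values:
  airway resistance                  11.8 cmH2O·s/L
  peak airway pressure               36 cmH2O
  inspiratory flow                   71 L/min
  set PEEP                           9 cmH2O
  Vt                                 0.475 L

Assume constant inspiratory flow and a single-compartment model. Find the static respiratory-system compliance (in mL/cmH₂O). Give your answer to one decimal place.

Flow: 71 L/min ÷ 60 = 1.1833 L/s.
Equation of motion (constant flow): PIP = Vt/C + R·V̇ + PEEP.
Vt/C = PIP − R·V̇ − PEEP = 36 − 11.8×1.1833 − 9 = 36 − 13.963 − 9 = 13.037 cmH2O.
C = Vt / 13.037 = 475 / 13.037 = 36.435 mL/cmH2O.

36.4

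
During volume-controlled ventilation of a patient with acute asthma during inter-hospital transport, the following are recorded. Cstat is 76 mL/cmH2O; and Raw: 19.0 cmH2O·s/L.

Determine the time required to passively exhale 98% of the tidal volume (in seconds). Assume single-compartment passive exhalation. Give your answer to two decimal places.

5.65

τ = R × C = 19.0 × 76 mL/cmH2O = 19.0 × 0.076 L/cmH2O = 1.444 s.
Exhaled fraction f = 1 − e^(−t/τ) → t = −τ·ln(1 − f) = −1.444·ln(0.02) = 5.649 s.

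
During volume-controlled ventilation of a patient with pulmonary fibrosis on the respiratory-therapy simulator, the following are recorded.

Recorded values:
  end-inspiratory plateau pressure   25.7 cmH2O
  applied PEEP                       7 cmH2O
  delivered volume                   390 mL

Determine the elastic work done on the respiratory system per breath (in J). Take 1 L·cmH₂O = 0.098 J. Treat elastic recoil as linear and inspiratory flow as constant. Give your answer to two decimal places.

Elastic work ≈ ½ × (Pplat − PEEP) × Vt = 0.5 × (25.7 − 7) × 0.390 L = 0.5 × 18.7 × 0.390 = 3.647 L·cmH2O.
× 0.098 J/(L·cmH2O) → 0.3574 J.

0.36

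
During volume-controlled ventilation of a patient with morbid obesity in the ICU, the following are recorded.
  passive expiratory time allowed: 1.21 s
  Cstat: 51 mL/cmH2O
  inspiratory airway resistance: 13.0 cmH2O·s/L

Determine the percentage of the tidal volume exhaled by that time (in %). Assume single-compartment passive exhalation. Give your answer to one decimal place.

τ = R × C = 13.0 × 51 mL/cmH2O = 13.0 × 0.051 L/cmH2O = 0.663 s.
Passive exhalation: V(t)/V₀ = e^(−t/τ) = e^(−1.21/0.663) = 0.1612.
Fraction exhaled = 1 − 0.1612 = 0.8388 → 83.88%.

83.9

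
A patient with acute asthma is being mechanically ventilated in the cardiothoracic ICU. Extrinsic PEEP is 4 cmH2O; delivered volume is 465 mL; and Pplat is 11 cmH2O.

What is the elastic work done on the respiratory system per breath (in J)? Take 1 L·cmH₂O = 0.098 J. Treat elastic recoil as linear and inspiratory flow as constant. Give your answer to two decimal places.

Elastic work ≈ ½ × (Pplat − PEEP) × Vt = 0.5 × (11 − 4) × 0.465 L = 0.5 × 7.0 × 0.465 = 1.628 L·cmH2O.
× 0.098 J/(L·cmH2O) → 0.1595 J.

0.16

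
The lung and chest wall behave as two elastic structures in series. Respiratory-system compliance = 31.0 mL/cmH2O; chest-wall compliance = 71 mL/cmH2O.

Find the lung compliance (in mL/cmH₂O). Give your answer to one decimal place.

55.0

1/CL = 1/Crs − 1/Ccw.
1/CL = 1/31.0 − 1/71 = 0.01817.
CL = 55.036 mL/cmH2O.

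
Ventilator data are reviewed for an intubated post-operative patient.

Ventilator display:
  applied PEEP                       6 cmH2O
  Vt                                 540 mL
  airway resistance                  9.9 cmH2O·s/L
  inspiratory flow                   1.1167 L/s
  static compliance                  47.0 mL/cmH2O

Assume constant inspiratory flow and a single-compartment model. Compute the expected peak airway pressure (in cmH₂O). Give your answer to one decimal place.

Equation of motion (constant flow): PIP = Vt/C + R·V̇ + PEEP.
PIP = 540/47.0 + 9.9×1.1167 + 6 = 11.489 + 11.055 + 6 = 28.544 cmH2O.

28.5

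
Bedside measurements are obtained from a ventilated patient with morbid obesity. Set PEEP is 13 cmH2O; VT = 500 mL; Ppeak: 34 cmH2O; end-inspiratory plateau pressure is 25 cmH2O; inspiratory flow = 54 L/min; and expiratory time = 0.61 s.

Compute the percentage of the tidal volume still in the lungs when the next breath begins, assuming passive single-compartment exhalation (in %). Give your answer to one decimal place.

23.1

Flow: 54 L/min ÷ 60 = 0.9 L/s.
R = (PIP − Pplat)/V̇ = (34 − 25) / 0.9 = 9.0/0.9 = 10.0 cmH2O·s/L.
C = Vt/(Pplat − PEEP) = 500.0 / (25 − 13) = 500.0/12.0 = 41.667 mL/cmH2O.
τ = R × C = 10.0 × 0.04167 L/cmH2O = 0.4167 s.
Fraction remaining at end-expiration = e^(−Te/τ) = e^(−0.61/0.4167) = 0.2313 → 23.13%.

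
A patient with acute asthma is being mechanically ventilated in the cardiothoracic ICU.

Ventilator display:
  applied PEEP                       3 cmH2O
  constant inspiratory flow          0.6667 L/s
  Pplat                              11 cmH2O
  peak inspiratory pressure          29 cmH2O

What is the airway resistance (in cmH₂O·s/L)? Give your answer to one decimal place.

27.0

Raw = (PIP − Pplat) / flow = (29 − 11) / 0.6667 = 18.0 / 0.6667 = 26.999 cmH2O·s/L.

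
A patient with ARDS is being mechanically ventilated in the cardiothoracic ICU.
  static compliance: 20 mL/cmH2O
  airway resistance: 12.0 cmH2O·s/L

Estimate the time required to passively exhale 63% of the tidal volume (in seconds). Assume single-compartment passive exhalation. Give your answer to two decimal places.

0.24

τ = R × C = 12.0 × 20 mL/cmH2O = 12.0 × 0.020 L/cmH2O = 0.24 s.
Exhaled fraction f = 1 − e^(−t/τ) → t = −τ·ln(1 − f) = −0.24·ln(0.37) = 0.2386 s.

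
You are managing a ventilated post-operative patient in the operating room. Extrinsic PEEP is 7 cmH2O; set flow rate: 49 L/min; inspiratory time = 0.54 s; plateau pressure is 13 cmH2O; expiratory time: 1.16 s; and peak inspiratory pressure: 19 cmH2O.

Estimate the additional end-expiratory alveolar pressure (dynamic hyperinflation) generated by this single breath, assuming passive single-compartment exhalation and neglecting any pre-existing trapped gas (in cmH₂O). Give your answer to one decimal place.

0.7

Flow: 49 L/min ÷ 60 = 0.8167 L/s.
Vt = flow × Ti = 0.8167 L/s × 0.54 s × 1000 mL/L = 441.02 mL.
R = (PIP − Pplat)/V̇ = (19 − 13) / 0.8167 = 6.0/0.8167 = 7.347 cmH2O·s/L.
C = Vt/(Pplat − PEEP) = 441.02 / (13 − 7) = 441.02/6.0 = 73.503 mL/cmH2O.
τ = R × C = 7.347 × 0.0735 L/cmH2O = 0.54 s.
Fraction remaining = e^(−Te/τ) = e^(−1.16/0.54) = 0.1167; trapped volume = 441.02 × 0.1167 = 51.467 mL.
Additional alveolar pressure from trapping ≈ V_trapped / C = 51.467 / 73.503 = 0.7002 cmH2O.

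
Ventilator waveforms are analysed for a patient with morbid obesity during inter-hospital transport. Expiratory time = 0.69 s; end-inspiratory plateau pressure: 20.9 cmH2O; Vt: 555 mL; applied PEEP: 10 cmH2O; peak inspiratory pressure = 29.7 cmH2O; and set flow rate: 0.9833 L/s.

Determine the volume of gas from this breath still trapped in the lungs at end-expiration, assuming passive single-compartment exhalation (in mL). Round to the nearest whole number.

R = (PIP − Pplat)/V̇ = (29.7 − 20.9) / 0.9833 = 8.8/0.9833 = 8.949 cmH2O·s/L.
C = Vt/(Pplat − PEEP) = 555.0 / (20.9 − 10) = 555.0/10.9 = 50.917 mL/cmH2O.
τ = R × C = 8.949 × 0.05092 L/cmH2O = 0.4557 s.
Fraction remaining = e^(−Te/τ) = e^(−0.69/0.4557) = 0.22.
Trapped volume = 555.0 × 0.22 = 122.1 mL.

122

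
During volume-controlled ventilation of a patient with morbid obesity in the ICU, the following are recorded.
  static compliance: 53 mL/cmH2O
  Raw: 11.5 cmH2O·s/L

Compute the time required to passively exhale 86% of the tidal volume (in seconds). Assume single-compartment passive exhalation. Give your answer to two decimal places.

τ = R × C = 11.5 × 53 mL/cmH2O = 11.5 × 0.053 L/cmH2O = 0.6095 s.
Exhaled fraction f = 1 − e^(−t/τ) → t = −τ·ln(1 − f) = −0.6095·ln(0.14) = 1.198 s.

1.20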